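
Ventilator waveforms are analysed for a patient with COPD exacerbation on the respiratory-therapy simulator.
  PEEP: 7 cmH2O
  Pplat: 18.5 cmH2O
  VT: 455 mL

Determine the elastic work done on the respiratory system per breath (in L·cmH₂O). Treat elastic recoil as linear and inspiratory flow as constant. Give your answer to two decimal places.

Elastic work ≈ ½ × (Pplat − PEEP) × Vt = 0.5 × (18.5 − 7) × 0.455 L = 0.5 × 11.5 × 0.455 = 2.616 L·cmH2O.

2.62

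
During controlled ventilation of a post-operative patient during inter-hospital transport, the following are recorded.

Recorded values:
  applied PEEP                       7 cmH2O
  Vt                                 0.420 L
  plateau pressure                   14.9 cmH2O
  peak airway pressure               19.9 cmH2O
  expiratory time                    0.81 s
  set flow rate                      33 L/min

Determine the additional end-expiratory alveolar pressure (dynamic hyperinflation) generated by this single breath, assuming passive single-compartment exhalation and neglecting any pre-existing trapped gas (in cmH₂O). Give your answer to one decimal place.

1.5

Flow: 33 L/min ÷ 60 = 0.55 L/s.
R = (PIP − Pplat)/V̇ = (19.9 − 14.9) / 0.55 = 5.0/0.55 = 9.091 cmH2O·s/L.
C = Vt/(Pplat − PEEP) = 420.0 / (14.9 − 7) = 420.0/7.9 = 53.165 mL/cmH2O.
τ = R × C = 9.091 × 0.05317 L/cmH2O = 0.4834 s.
Fraction remaining = e^(−Te/τ) = e^(−0.81/0.4834) = 0.1872; trapped volume = 420.0 × 0.1872 = 78.624 mL.
Additional alveolar pressure from trapping ≈ V_trapped / C = 78.624 / 53.165 = 1.479 cmH2O.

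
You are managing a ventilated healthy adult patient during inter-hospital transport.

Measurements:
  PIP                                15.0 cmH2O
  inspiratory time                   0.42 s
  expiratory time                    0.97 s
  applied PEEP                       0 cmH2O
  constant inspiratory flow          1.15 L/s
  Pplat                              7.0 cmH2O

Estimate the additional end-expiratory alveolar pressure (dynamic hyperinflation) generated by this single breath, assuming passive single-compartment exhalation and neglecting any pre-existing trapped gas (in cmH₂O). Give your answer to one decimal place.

Vt = flow × Ti = 1.15 L/s × 0.42 s × 1000 mL/L = 483.0 mL.
R = (PIP − Pplat)/V̇ = (15.0 − 7.0) / 1.15 = 8.0/1.15 = 6.957 cmH2O·s/L.
C = Vt/(Pplat − PEEP) = 483.0 / (7.0 − 0) = 483.0/7.0 = 69.0 mL/cmH2O.
τ = R × C = 6.957 × 0.069 L/cmH2O = 0.48 s.
Fraction remaining = e^(−Te/τ) = e^(−0.97/0.48) = 0.1325; trapped volume = 483.0 × 0.1325 = 63.998 mL.
Additional alveolar pressure from trapping ≈ V_trapped / C = 63.998 / 69.0 = 0.9275 cmH2O.

0.9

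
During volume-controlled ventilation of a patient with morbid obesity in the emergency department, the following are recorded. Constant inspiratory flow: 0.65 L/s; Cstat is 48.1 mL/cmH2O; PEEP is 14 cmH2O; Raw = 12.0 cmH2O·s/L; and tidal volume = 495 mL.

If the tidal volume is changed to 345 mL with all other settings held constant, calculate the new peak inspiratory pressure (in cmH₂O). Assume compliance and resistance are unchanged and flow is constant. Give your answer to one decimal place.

PIP = Vt/C + R·V̇ + PEEP (constant-flow equation of motion).
Only the elastic term changes: ΔPIP = ΔVt / C = (345 − 495) / 48.1 = -3.119 cmH2O.
Original PIP = 495/48.1 + 12.0×0.65 + 14 = 32.091 cmH2O; new PIP = 32.091 + (-3.119) = 28.972 cmH2O.

29.0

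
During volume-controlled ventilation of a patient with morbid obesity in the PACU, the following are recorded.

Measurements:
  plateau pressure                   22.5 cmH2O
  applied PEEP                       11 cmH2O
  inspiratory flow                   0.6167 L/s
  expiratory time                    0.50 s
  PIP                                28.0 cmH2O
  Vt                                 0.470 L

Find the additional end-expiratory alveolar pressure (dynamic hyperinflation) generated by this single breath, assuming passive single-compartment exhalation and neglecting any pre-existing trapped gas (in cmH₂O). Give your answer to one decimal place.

2.9

R = (PIP − Pplat)/V̇ = (28.0 − 22.5) / 0.6167 = 5.5/0.6167 = 8.918 cmH2O·s/L.
C = Vt/(Pplat − PEEP) = 470.0 / (22.5 − 11) = 470.0/11.5 = 40.87 mL/cmH2O.
τ = R × C = 8.918 × 0.04087 L/cmH2O = 0.3645 s.
Fraction remaining = e^(−Te/τ) = e^(−0.50/0.3645) = 0.2537; trapped volume = 470.0 × 0.2537 = 119.24 mL.
Additional alveolar pressure from trapping ≈ V_trapped / C = 119.24 / 40.87 = 2.918 cmH2O.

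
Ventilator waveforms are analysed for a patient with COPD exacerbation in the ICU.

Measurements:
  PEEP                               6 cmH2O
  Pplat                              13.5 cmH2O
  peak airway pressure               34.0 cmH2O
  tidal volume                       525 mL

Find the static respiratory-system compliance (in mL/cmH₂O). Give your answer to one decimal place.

70.0

Cstat = Vt / (Pplat − PEEP) = 525 / (13.5 − 6) = 525 / 7.5 = 70.0 mL/cmH2O.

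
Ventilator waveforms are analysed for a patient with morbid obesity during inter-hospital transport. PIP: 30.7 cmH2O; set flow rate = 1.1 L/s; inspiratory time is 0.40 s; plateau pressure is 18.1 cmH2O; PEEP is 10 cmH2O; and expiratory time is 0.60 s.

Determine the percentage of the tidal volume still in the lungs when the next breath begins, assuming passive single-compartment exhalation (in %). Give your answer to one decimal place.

Vt = flow × Ti = 1.1 L/s × 0.40 s × 1000 mL/L = 440.0 mL.
R = (PIP − Pplat)/V̇ = (30.7 − 18.1) / 1.1 = 12.6/1.1 = 11.455 cmH2O·s/L.
C = Vt/(Pplat − PEEP) = 440.0 / (18.1 − 10) = 440.0/8.1 = 54.321 mL/cmH2O.
τ = R × C = 11.455 × 0.05432 L/cmH2O = 0.6222 s.
Fraction remaining at end-expiration = e^(−Te/τ) = e^(−0.60/0.6222) = 0.3812 → 38.12%.

38.1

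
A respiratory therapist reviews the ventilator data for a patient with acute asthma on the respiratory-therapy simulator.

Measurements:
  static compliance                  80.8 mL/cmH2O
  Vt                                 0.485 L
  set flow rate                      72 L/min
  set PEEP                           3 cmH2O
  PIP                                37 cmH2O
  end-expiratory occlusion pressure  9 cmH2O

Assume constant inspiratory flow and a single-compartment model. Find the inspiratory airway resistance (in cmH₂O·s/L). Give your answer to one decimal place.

Flow: 72 L/min ÷ 60 = 1.2 L/s.
Total PEEP = 9 cmH2O (set 3 + intrinsic 6); this is the baseline alveolar pressure.
Equation of motion (constant flow): PIP = Vt/C + R·V̇ + PEEP.
R·V̇ = PIP − Vt/C − PEEP = 37 − 485/80.8 − 9 = 37 − 6.002 − 9 = 21.998 cmH2O.
R = 21.998 / 1.2 = 18.332 cmH2O·s/L.

18.3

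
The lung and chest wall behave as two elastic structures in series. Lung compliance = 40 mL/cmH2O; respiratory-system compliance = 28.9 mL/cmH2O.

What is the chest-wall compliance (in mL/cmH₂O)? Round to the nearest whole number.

1/Ccw = 1/Crs − 1/CL.
1/Ccw = 1/28.9 − 1/40 = 0.009602.
Ccw = 104.14 mL/cmH2O.

104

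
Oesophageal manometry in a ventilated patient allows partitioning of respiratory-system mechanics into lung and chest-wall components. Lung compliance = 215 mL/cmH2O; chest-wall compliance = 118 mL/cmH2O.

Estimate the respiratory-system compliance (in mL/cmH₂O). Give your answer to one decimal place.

76.2

Lung and chest wall are elastances in series: 1/Crs = 1/CL + 1/Ccw.
1/Crs = 1/215 + 1/118 = 0.01313.
Crs = 76.161 mL/cmH2O.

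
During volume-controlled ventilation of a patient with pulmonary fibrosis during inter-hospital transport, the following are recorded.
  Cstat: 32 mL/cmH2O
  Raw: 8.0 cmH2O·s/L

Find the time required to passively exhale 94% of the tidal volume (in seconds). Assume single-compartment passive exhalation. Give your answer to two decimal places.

τ = R × C = 8.0 × 32 mL/cmH2O = 8.0 × 0.032 L/cmH2O = 0.256 s.
Exhaled fraction f = 1 − e^(−t/τ) → t = −τ·ln(1 − f) = −0.256·ln(0.06) = 0.7202 s.

0.72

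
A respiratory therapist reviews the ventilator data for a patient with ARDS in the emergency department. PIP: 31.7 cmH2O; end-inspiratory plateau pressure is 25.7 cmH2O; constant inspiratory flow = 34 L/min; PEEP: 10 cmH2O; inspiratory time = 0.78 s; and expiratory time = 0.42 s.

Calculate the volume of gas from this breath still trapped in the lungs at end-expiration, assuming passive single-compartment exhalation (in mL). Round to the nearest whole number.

108

Flow: 34 L/min ÷ 60 = 0.5667 L/s.
Vt = flow × Ti = 0.5667 L/s × 0.78 s × 1000 mL/L = 442.03 mL.
R = (PIP − Pplat)/V̇ = (31.7 − 25.7) / 0.5667 = 6.0/0.5667 = 10.588 cmH2O·s/L.
C = Vt/(Pplat − PEEP) = 442.03 / (25.7 − 10) = 442.03/15.7 = 28.155 mL/cmH2O.
τ = R × C = 10.588 × 0.02816 L/cmH2O = 0.2982 s.
Fraction remaining = e^(−Te/τ) = e^(−0.42/0.2982) = 0.2445.
Trapped volume = 442.03 × 0.2445 = 108.08 mL.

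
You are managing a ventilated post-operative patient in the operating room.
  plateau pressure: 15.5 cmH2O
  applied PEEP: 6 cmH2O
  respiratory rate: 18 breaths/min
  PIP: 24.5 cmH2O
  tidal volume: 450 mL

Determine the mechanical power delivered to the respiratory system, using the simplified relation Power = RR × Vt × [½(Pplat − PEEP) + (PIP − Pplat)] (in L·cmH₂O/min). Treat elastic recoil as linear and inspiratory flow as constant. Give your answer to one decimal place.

Per-breath work = Vt × [½(Pplat−PEEP) + (PIP−Pplat)] = 0.450 × [0.5×9.5 + 9.0] = 0.450 × 13.75 = 6.188 L·cmH2O.
Power = 18 × 6.188 = 111.38 L·cmH2O/min.

111.4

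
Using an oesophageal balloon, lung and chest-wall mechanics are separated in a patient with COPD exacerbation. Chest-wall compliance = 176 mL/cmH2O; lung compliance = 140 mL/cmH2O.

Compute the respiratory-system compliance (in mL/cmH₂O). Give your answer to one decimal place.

Lung and chest wall are elastances in series: 1/Crs = 1/CL + 1/Ccw.
1/Crs = 1/140 + 1/176 = 0.01282.
Crs = 78.003 mL/cmH2O.

78.0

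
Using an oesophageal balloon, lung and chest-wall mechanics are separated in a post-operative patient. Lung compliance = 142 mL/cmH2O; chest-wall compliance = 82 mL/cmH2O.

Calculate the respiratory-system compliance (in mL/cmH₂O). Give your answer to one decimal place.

Lung and chest wall are elastances in series: 1/Crs = 1/CL + 1/Ccw.
1/Crs = 1/142 + 1/82 = 0.01924.
Crs = 51.975 mL/cmH2O.

52.0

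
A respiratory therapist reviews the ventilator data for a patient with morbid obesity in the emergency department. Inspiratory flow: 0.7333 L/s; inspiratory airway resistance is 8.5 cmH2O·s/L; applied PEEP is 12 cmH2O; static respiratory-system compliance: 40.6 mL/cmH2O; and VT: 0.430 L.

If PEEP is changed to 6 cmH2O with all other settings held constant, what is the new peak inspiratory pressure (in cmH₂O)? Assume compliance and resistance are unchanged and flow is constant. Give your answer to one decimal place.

PIP = Vt/C + R·V̇ + PEEP (constant-flow equation of motion).
Only the baseline term changes: ΔPIP = ΔPEEP = 6 − 12 = -6.0 cmH2O.
Original PIP = 430/40.6 + 8.5×0.7333 + 12 = 28.824 cmH2O; new PIP = 28.824 + (-6.0) = 22.824 cmH2O.

22.8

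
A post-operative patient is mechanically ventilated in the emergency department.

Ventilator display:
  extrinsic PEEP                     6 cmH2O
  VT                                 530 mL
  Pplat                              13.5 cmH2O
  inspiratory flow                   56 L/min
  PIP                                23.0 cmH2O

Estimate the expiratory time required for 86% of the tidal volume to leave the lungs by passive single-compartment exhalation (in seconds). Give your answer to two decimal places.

1.41

Flow: 56 L/min ÷ 60 = 0.9333 L/s.
R = (PIP − Pplat)/V̇ = (23.0 − 13.5) / 0.9333 = 9.5/0.9333 = 10.179 cmH2O·s/L.
C = Vt/(Pplat − PEEP) = 530.0 / (13.5 − 6) = 530.0/7.5 = 70.667 mL/cmH2O.
τ = R × C = 10.179 × 0.07067 L/cmH2O = 0.7193 s.
t = −τ·ln(1 − 0.86) = −0.7193·ln(0.14) = 1.414 s.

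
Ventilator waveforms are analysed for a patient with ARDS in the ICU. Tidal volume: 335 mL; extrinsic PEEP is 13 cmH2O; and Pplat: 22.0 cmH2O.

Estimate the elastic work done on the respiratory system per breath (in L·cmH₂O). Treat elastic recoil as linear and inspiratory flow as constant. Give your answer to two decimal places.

1.51

Elastic work ≈ ½ × (Pplat − PEEP) × Vt = 0.5 × (22.0 − 13) × 0.335 L = 0.5 × 9.0 × 0.335 = 1.508 L·cmH2O.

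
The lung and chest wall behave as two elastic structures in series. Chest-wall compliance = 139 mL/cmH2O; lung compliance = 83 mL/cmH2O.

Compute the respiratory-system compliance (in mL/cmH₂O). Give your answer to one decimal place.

52.0

Lung and chest wall are elastances in series: 1/Crs = 1/CL + 1/Ccw.
1/Crs = 1/83 + 1/139 = 0.01924.
Crs = 51.975 mL/cmH2O.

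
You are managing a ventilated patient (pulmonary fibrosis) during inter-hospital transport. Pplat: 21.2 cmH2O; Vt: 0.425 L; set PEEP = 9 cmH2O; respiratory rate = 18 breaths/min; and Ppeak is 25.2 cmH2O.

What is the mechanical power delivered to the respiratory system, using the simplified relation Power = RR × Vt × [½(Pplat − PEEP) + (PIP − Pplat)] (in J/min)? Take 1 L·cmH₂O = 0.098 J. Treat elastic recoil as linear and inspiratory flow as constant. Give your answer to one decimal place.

Per-breath work = Vt × [½(Pplat−PEEP) + (PIP−Pplat)] = 0.425 × [0.5×12.2 + 4.0] = 0.425 × 10.1 = 4.293 L·cmH2O.
Power = 18 × 4.293 = 77.274 L·cmH2O/min.
× 0.098 J/(L·cmH2O) → 7.573 J/min.

7.6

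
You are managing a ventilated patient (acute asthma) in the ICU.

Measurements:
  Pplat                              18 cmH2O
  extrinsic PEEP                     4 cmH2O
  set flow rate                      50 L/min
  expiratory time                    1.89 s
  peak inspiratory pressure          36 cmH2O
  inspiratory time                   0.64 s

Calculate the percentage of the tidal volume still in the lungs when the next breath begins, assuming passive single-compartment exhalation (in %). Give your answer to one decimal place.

10.1

Flow: 50 L/min ÷ 60 = 0.8333 L/s.
Vt = flow × Ti = 0.8333 L/s × 0.64 s × 1000 mL/L = 533.31 mL.
R = (PIP − Pplat)/V̇ = (36 − 18) / 0.8333 = 18.0/0.8333 = 21.601 cmH2O·s/L.
C = Vt/(Pplat − PEEP) = 533.31 / (18 − 4) = 533.31/14.0 = 38.094 mL/cmH2O.
τ = R × C = 21.601 × 0.03809 L/cmH2O = 0.8228 s.
Fraction remaining at end-expiration = e^(−Te/τ) = e^(−1.89/0.8228) = 0.1006 → 10.06%.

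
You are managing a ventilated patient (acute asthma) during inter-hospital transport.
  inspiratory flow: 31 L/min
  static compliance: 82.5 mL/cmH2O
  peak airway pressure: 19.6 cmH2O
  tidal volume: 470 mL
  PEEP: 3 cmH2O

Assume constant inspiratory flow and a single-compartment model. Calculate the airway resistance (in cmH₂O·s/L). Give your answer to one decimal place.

Flow: 31 L/min ÷ 60 = 0.5167 L/s.
Equation of motion (constant flow): PIP = Vt/C + R·V̇ + PEEP.
R·V̇ = PIP − Vt/C − PEEP = 19.6 − 470/82.5 − 3 = 19.6 − 5.697 − 3 = 10.903 cmH2O.
R = 10.903 / 0.5167 = 21.101 cmH2O·s/L.

21.1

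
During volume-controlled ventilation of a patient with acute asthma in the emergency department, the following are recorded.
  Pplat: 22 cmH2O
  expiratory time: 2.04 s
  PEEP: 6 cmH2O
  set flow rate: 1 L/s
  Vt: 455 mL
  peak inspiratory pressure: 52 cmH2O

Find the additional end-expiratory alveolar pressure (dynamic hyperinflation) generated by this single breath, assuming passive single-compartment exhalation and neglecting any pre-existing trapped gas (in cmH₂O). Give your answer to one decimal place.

R = (PIP − Pplat)/V̇ = (52 − 22) / 1 = 30.0/1 = 30.0 cmH2O·s/L.
C = Vt/(Pplat − PEEP) = 455.0 / (22 − 6) = 455.0/16.0 = 28.438 mL/cmH2O.
τ = R × C = 30.0 × 0.02844 L/cmH2O = 0.8532 s.
Fraction remaining = e^(−Te/τ) = e^(−2.04/0.8532) = 0.09154; trapped volume = 455.0 × 0.09154 = 41.651 mL.
Additional alveolar pressure from trapping ≈ V_trapped / C = 41.651 / 28.438 = 1.465 cmH2O.

1.5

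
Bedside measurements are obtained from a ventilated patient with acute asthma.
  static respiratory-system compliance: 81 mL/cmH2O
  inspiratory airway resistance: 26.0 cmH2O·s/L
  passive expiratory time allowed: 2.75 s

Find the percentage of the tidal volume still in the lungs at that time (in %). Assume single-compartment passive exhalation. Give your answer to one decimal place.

τ = R × C = 26.0 × 81 mL/cmH2O = 26.0 × 0.081 L/cmH2O = 2.106 s.
Passive exhalation: V(t)/V₀ = e^(−t/τ) = e^(−2.75/2.106) = 0.271.
Fraction remaining = 0.271 → 27.1%.

27.1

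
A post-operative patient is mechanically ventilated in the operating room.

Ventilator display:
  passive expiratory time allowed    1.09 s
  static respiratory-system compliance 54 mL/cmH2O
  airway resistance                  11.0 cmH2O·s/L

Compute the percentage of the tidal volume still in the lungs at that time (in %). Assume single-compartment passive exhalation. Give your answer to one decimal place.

16.0

τ = R × C = 11.0 × 54 mL/cmH2O = 11.0 × 0.054 L/cmH2O = 0.594 s.
Passive exhalation: V(t)/V₀ = e^(−t/τ) = e^(−1.09/0.594) = 0.1596.
Fraction remaining = 0.1596 → 15.96%.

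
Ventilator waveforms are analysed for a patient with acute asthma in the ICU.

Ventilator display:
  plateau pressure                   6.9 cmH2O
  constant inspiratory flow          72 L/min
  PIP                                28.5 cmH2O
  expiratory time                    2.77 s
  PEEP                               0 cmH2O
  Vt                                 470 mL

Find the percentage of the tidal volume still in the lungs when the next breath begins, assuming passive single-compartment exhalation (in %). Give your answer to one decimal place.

Flow: 72 L/min ÷ 60 = 1.2 L/s.
R = (PIP − Pplat)/V̇ = (28.5 − 6.9) / 1.2 = 21.6/1.2 = 18.0 cmH2O·s/L.
C = Vt/(Pplat − PEEP) = 470.0 / (6.9 − 0) = 470.0/6.9 = 68.116 mL/cmH2O.
τ = R × C = 18.0 × 0.06812 L/cmH2O = 1.226 s.
Fraction remaining at end-expiration = e^(−Te/τ) = e^(−2.77/1.226) = 0.1044 → 10.44%.

10.4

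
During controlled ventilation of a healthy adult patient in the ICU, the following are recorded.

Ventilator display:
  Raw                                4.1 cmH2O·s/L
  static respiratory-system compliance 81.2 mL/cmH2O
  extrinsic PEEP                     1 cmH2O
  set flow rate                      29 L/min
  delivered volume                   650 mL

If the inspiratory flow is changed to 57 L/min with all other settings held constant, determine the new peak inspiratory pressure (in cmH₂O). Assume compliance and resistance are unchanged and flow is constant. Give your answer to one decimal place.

12.9

Flow: 29 L/min ÷ 60 = 0.4833 L/s.
New flow: 57 L/min ÷ 60 = 0.95 L/s.
PIP = Vt/C + R·V̇ + PEEP (constant-flow equation of motion).
Only the resistive term changes: ΔPIP = R × ΔV̇ = 4.1 × (0.95 − 0.4833) = 4.1 × 0.4667 = 1.913 cmH2O.
Original PIP = 650/81.2 + 4.1×0.4833 + 1 = 10.986 cmH2O; new PIP = 10.986 + (1.913) = 12.899 cmH2O.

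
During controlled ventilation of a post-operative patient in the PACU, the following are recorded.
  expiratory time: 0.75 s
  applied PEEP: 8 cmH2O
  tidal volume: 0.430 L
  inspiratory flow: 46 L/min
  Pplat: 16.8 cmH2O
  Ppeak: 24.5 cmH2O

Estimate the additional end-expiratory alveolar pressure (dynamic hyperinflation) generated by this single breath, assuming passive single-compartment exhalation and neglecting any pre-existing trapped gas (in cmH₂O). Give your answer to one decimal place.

1.9

Flow: 46 L/min ÷ 60 = 0.7667 L/s.
R = (PIP − Pplat)/V̇ = (24.5 − 16.8) / 0.7667 = 7.7/0.7667 = 10.043 cmH2O·s/L.
C = Vt/(Pplat − PEEP) = 430.0 / (16.8 − 8) = 430.0/8.8 = 48.864 mL/cmH2O.
τ = R × C = 10.043 × 0.04886 L/cmH2O = 0.4907 s.
Fraction remaining = e^(−Te/τ) = e^(−0.75/0.4907) = 0.2169; trapped volume = 430.0 × 0.2169 = 93.267 mL.
Additional alveolar pressure from trapping ≈ V_trapped / C = 93.267 / 48.864 = 1.909 cmH2O.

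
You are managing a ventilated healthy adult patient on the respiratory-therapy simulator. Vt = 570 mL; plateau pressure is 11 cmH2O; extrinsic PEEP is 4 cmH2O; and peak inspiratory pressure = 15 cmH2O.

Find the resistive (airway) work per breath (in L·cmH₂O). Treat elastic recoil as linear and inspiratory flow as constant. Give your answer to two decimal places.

2.28

With constant inspiratory flow the resistive pressure is constant at PIP − Pplat = 15 − 11 = 4.0 cmH2O, so resistive work = 4.0 × 0.570 = 2.28 L·cmH2O.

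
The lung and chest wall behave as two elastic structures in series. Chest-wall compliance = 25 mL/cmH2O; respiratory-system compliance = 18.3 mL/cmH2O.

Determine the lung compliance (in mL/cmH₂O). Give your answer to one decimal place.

68.3

1/CL = 1/Crs − 1/Ccw.
1/CL = 1/18.3 − 1/25 = 0.01464.
CL = 68.306 mL/cmH2O.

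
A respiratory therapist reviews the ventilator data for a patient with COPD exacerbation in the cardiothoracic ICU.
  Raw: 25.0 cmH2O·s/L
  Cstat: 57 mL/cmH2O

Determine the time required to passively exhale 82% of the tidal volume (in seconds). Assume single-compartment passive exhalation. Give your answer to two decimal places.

τ = R × C = 25.0 × 57 mL/cmH2O = 25.0 × 0.057 L/cmH2O = 1.425 s.
Exhaled fraction f = 1 − e^(−t/τ) → t = −τ·ln(1 − f) = −1.425·ln(0.18) = 2.444 s.

2.44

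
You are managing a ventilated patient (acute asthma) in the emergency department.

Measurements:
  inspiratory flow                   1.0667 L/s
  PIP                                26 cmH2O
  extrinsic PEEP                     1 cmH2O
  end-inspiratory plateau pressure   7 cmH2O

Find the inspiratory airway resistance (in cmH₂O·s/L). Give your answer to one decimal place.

Raw = (PIP − Pplat) / flow = (26 − 7) / 1.0667 = 19.0 / 1.0667 = 17.812 cmH2O·s/L.

17.8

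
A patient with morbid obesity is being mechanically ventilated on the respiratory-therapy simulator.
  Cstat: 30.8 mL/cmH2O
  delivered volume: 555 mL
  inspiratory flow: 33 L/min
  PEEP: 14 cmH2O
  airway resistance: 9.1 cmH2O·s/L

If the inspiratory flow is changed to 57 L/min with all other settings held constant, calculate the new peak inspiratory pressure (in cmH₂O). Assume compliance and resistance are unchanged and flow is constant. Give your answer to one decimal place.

Flow: 33 L/min ÷ 60 = 0.55 L/s.
New flow: 57 L/min ÷ 60 = 0.95 L/s.
PIP = Vt/C + R·V̇ + PEEP (constant-flow equation of motion).
Only the resistive term changes: ΔPIP = R × ΔV̇ = 9.1 × (0.95 − 0.55) = 9.1 × 0.4 = 3.64 cmH2O.
Original PIP = 555/30.8 + 9.1×0.55 + 14 = 37.024 cmH2O; new PIP = 37.024 + (3.64) = 40.664 cmH2O.

40.7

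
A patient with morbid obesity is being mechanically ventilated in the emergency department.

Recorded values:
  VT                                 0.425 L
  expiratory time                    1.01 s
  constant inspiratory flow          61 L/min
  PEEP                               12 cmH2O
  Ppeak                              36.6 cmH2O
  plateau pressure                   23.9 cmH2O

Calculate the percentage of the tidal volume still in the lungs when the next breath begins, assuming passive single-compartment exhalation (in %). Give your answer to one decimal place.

Flow: 61 L/min ÷ 60 = 1.0167 L/s.
R = (PIP − Pplat)/V̇ = (36.6 − 23.9) / 1.0167 = 12.7/1.0167 = 12.491 cmH2O·s/L.
C = Vt/(Pplat − PEEP) = 425.0 / (23.9 − 12) = 425.0/11.9 = 35.714 mL/cmH2O.
τ = R × C = 12.491 × 0.03571 L/cmH2O = 0.4461 s.
Fraction remaining at end-expiration = e^(−Te/τ) = e^(−1.01/0.4461) = 0.1039 → 10.39%.

10.4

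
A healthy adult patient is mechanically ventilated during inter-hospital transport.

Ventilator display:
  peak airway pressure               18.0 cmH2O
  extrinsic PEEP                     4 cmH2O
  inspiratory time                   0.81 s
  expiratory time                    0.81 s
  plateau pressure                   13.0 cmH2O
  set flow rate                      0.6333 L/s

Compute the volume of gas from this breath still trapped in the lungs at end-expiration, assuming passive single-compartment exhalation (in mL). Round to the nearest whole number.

Vt = flow × Ti = 0.6333 L/s × 0.81 s × 1000 mL/L = 512.97 mL.
R = (PIP − Pplat)/V̇ = (18.0 − 13.0) / 0.6333 = 5.0/0.6333 = 7.895 cmH2O·s/L.
C = Vt/(Pplat − PEEP) = 512.97 / (13.0 − 4) = 512.97/9.0 = 56.997 mL/cmH2O.
τ = R × C = 7.895 × 0.057 L/cmH2O = 0.45 s.
Fraction remaining = e^(−Te/τ) = e^(−0.81/0.45) = 0.1653.
Trapped volume = 512.97 × 0.1653 = 84.794 mL.

85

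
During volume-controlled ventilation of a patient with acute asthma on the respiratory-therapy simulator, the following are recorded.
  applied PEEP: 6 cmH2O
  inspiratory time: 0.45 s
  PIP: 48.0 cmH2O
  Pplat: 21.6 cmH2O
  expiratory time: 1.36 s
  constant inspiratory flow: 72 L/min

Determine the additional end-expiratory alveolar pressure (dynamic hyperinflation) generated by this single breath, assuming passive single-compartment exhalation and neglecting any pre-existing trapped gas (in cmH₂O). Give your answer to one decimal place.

Flow: 72 L/min ÷ 60 = 1.2 L/s.
Vt = flow × Ti = 1.2 L/s × 0.45 s × 1000 mL/L = 540.0 mL.
R = (PIP − Pplat)/V̇ = (48.0 − 21.6) / 1.2 = 26.4/1.2 = 22.0 cmH2O·s/L.
C = Vt/(Pplat − PEEP) = 540.0 / (21.6 − 6) = 540.0/15.6 = 34.615 mL/cmH2O.
τ = R × C = 22.0 × 0.03462 L/cmH2O = 0.7616 s.
Fraction remaining = e^(−Te/τ) = e^(−1.36/0.7616) = 0.1677; trapped volume = 540.0 × 0.1677 = 90.558 mL.
Additional alveolar pressure from trapping ≈ V_trapped / C = 90.558 / 34.615 = 2.616 cmH2O.

2.6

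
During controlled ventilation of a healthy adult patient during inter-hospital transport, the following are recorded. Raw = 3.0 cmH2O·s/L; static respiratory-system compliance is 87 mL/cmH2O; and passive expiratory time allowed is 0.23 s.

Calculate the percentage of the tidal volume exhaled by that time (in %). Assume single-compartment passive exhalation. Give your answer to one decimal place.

τ = R × C = 3.0 × 87 mL/cmH2O = 3.0 × 0.087 L/cmH2O = 0.261 s.
Passive exhalation: V(t)/V₀ = e^(−t/τ) = e^(−0.23/0.261) = 0.4143.
Fraction exhaled = 1 − 0.4143 = 0.5857 → 58.57%.

58.6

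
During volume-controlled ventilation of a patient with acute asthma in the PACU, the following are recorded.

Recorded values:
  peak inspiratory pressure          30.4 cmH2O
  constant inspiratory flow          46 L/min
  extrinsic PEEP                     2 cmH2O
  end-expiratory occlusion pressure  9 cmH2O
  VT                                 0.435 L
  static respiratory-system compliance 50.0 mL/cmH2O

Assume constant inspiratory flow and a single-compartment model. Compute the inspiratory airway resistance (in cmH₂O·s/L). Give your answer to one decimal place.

16.6

Flow: 46 L/min ÷ 60 = 0.7667 L/s.
Total PEEP = 9 cmH2O (set 2 + intrinsic 7); this is the baseline alveolar pressure.
Equation of motion (constant flow): PIP = Vt/C + R·V̇ + PEEP.
R·V̇ = PIP − Vt/C − PEEP = 30.4 − 435/50.0 − 9 = 30.4 − 8.7 − 9 = 12.7 cmH2O.
R = 12.7 / 0.7667 = 16.564 cmH2O·s/L.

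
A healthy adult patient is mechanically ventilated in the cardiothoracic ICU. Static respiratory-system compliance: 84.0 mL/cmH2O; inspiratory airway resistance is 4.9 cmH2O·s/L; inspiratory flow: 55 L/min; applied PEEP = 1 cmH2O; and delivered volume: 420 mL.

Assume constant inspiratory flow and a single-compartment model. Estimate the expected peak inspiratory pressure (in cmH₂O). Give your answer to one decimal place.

Flow: 55 L/min ÷ 60 = 0.9167 L/s.
Equation of motion (constant flow): PIP = Vt/C + R·V̇ + PEEP.
PIP = 420/84.0 + 4.9×0.9167 + 1 = 5.0 + 4.492 + 1 = 10.492 cmH2O.

10.5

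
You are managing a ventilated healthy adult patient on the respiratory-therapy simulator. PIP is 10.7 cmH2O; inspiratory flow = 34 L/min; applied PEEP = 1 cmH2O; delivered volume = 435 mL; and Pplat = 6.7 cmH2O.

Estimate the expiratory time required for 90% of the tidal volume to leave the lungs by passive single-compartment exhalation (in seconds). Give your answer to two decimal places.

Flow: 34 L/min ÷ 60 = 0.5667 L/s.
R = (PIP − Pplat)/V̇ = (10.7 − 6.7) / 0.5667 = 4.0/0.5667 = 7.058 cmH2O·s/L.
C = Vt/(Pplat − PEEP) = 435.0 / (6.7 − 1) = 435.0/5.7 = 76.316 mL/cmH2O.
τ = R × C = 7.058 × 0.07632 L/cmH2O = 0.5387 s.
t = −τ·ln(1 − 0.90) = −0.5387·ln(0.1) = 1.24 s.

1.24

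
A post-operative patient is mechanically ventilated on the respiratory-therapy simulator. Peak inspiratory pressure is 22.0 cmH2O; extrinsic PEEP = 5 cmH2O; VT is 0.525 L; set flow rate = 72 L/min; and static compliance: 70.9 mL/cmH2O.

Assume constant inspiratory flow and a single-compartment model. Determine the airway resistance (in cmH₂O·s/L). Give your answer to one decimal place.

8.0

Flow: 72 L/min ÷ 60 = 1.2 L/s.
Equation of motion (constant flow): PIP = Vt/C + R·V̇ + PEEP.
R·V̇ = PIP − Vt/C − PEEP = 22.0 − 525/70.9 − 5 = 22.0 − 7.405 − 5 = 9.595 cmH2O.
R = 9.595 / 1.2 = 7.996 cmH2O·s/L.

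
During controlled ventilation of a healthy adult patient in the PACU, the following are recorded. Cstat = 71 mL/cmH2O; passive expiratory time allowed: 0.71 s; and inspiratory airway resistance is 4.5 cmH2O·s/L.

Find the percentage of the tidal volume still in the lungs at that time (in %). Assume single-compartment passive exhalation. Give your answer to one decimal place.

τ = R × C = 4.5 × 71 mL/cmH2O = 4.5 × 0.071 L/cmH2O = 0.3195 s.
Passive exhalation: V(t)/V₀ = e^(−t/τ) = e^(−0.71/0.3195) = 0.1084.
Fraction remaining = 0.1084 → 10.84%.

10.8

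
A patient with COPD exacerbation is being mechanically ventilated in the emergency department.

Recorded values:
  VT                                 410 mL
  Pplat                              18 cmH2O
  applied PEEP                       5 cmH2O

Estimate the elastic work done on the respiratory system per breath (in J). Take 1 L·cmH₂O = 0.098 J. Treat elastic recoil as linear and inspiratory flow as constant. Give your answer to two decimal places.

Elastic work ≈ ½ × (Pplat − PEEP) × Vt = 0.5 × (18 − 5) × 0.410 L = 0.5 × 13.0 × 0.410 = 2.665 L·cmH2O.
× 0.098 J/(L·cmH2O) → 0.2612 J.

0.26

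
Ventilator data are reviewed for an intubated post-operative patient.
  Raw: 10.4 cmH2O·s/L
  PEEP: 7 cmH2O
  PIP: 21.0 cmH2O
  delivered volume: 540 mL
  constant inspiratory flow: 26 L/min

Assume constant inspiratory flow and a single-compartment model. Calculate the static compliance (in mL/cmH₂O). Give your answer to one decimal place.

Flow: 26 L/min ÷ 60 = 0.4333 L/s.
Equation of motion (constant flow): PIP = Vt/C + R·V̇ + PEEP.
Vt/C = PIP − R·V̇ − PEEP = 21.0 − 10.4×0.4333 − 7 = 21.0 − 4.506 − 7 = 9.494 cmH2O.
C = Vt / 9.494 = 540 / 9.494 = 56.878 mL/cmH2O.

56.9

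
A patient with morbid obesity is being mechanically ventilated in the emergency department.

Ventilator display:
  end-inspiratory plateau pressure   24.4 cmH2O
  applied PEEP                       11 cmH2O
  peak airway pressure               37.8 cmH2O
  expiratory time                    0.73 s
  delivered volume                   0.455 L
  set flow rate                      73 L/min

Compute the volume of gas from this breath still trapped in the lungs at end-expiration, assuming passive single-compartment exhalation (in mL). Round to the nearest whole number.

65

Flow: 73 L/min ÷ 60 = 1.2167 L/s.
R = (PIP − Pplat)/V̇ = (37.8 − 24.4) / 1.2167 = 13.4/1.2167 = 11.013 cmH2O·s/L.
C = Vt/(Pplat − PEEP) = 455.0 / (24.4 − 11) = 455.0/13.4 = 33.955 mL/cmH2O.
τ = R × C = 11.013 × 0.03396 L/cmH2O = 0.374 s.
Fraction remaining = e^(−Te/τ) = e^(−0.73/0.374) = 0.142.
Trapped volume = 455.0 × 0.142 = 64.61 mL.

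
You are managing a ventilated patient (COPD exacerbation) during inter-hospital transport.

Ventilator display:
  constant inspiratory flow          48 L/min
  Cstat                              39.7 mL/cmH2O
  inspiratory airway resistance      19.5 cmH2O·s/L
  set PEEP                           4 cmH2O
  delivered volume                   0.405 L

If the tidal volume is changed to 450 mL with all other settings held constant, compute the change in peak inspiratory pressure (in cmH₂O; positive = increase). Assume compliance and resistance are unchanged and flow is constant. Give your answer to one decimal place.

PIP = Vt/C + R·V̇ + PEEP (constant-flow equation of motion).
Only the elastic term changes: ΔPIP = ΔVt / C = (450 − 405) / 39.7 = 1.134 cmH2O.

1.1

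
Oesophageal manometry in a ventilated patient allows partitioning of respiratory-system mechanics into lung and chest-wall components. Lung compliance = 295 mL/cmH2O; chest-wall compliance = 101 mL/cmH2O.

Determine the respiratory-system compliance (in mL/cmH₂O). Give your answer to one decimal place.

Lung and chest wall are elastances in series: 1/Crs = 1/CL + 1/Ccw.
1/Crs = 1/295 + 1/101 = 0.01329.
Crs = 75.245 mL/cmH2O.

75.2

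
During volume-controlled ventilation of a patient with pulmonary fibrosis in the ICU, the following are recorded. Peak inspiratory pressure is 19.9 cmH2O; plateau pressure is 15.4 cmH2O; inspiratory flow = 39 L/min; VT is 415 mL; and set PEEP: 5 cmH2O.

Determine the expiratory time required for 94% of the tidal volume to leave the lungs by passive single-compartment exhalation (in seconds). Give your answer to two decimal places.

0.78

Flow: 39 L/min ÷ 60 = 0.65 L/s.
R = (PIP − Pplat)/V̇ = (19.9 − 15.4) / 0.65 = 4.5/0.65 = 6.923 cmH2O·s/L.
C = Vt/(Pplat − PEEP) = 415.0 / (15.4 − 5) = 415.0/10.4 = 39.904 mL/cmH2O.
τ = R × C = 6.923 × 0.0399 L/cmH2O = 0.2762 s.
t = −τ·ln(1 − 0.94) = −0.2762·ln(0.06) = 0.7771 s.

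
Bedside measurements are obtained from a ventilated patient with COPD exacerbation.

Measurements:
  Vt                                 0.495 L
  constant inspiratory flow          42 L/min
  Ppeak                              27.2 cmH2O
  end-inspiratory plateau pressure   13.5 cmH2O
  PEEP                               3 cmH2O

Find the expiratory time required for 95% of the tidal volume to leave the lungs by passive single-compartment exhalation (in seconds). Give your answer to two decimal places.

Flow: 42 L/min ÷ 60 = 0.7 L/s.
R = (PIP − Pplat)/V̇ = (27.2 − 13.5) / 0.7 = 13.7/0.7 = 19.571 cmH2O·s/L.
C = Vt/(Pplat − PEEP) = 495.0 / (13.5 − 3) = 495.0/10.5 = 47.143 mL/cmH2O.
τ = R × C = 19.571 × 0.04714 L/cmH2O = 0.9226 s.
t = −τ·ln(1 − 0.95) = −0.9226·ln(0.05) = 2.764 s.

2.76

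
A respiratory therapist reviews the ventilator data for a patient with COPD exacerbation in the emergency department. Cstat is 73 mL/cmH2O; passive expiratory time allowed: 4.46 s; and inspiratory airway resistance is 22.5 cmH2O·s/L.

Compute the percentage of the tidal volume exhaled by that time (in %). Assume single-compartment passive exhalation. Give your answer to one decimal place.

τ = R × C = 22.5 × 73 mL/cmH2O = 22.5 × 0.073 L/cmH2O = 1.643 s.
Passive exhalation: V(t)/V₀ = e^(−t/τ) = e^(−4.46/1.643) = 0.06623.
Fraction exhaled = 1 − 0.06623 = 0.9338 → 93.38%.

93.4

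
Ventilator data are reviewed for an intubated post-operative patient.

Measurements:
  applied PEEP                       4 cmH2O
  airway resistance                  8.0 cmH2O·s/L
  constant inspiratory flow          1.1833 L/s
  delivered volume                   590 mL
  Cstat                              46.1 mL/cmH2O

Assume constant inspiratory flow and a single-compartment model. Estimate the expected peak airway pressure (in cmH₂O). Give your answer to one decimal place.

26.3

Equation of motion (constant flow): PIP = Vt/C + R·V̇ + PEEP.
PIP = 590/46.1 + 8.0×1.1833 + 4 = 12.798 + 9.466 + 4 = 26.264 cmH2O.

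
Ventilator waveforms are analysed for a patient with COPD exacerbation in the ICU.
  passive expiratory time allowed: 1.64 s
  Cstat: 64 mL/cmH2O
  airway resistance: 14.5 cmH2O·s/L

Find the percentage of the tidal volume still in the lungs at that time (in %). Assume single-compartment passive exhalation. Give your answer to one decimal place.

17.1

τ = R × C = 14.5 × 64 mL/cmH2O = 14.5 × 0.064 L/cmH2O = 0.928 s.
Passive exhalation: V(t)/V₀ = e^(−t/τ) = e^(−1.64/0.928) = 0.1708.
Fraction remaining = 0.1708 → 17.08%.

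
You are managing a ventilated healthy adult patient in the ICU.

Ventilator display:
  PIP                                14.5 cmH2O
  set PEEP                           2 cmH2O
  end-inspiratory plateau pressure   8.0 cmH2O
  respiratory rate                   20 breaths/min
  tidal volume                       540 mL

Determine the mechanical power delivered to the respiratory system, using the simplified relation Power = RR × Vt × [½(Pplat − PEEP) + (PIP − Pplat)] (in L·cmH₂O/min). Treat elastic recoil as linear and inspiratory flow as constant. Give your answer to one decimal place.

Per-breath work = Vt × [½(Pplat−PEEP) + (PIP−Pplat)] = 0.540 × [0.5×6.0 + 6.5] = 0.540 × 9.5 = 5.13 L·cmH2O.
Power = 20 × 5.13 = 102.6 L·cmH2O/min.

102.6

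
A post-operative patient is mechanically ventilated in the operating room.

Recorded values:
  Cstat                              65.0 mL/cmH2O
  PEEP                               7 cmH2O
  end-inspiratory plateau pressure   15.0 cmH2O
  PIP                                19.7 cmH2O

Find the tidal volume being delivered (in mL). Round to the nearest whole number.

520

Vt = Cstat × (Pplat − PEEP) = 65.0 × (15.0 − 7) = 65.0 × 8.0 = 520.0 mL.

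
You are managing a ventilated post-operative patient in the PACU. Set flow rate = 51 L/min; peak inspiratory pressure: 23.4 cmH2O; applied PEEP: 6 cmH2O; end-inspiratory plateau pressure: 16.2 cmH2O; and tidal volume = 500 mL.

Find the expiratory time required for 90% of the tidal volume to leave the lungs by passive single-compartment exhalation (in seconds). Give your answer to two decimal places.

0.96

Flow: 51 L/min ÷ 60 = 0.85 L/s.
R = (PIP − Pplat)/V̇ = (23.4 − 16.2) / 0.85 = 7.2/0.85 = 8.471 cmH2O·s/L.
C = Vt/(Pplat − PEEP) = 500.0 / (16.2 − 6) = 500.0/10.2 = 49.02 mL/cmH2O.
τ = R × C = 8.471 × 0.04902 L/cmH2O = 0.4152 s.
t = −τ·ln(1 − 0.90) = −0.4152·ln(0.1) = 0.956 s.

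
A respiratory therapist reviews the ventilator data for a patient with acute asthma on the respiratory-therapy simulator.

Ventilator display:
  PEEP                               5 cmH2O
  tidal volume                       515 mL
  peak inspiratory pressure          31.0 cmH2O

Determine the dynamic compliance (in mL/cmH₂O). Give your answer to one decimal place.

19.8

Dynamic compliance = Vt / (PIP − PEEP) = 515 / (31.0 − 5) = 515 / 26.0 = 19.808 mL/cmH2O.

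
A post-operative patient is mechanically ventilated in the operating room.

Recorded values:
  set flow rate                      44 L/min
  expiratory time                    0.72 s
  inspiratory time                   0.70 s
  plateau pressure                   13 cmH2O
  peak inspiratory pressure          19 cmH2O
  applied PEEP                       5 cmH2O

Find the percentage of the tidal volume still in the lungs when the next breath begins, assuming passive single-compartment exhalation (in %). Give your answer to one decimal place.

Flow: 44 L/min ÷ 60 = 0.7333 L/s.
Vt = flow × Ti = 0.7333 L/s × 0.70 s × 1000 mL/L = 513.31 mL.
R = (PIP − Pplat)/V̇ = (19 − 13) / 0.7333 = 6.0/0.7333 = 8.182 cmH2O·s/L.
C = Vt/(Pplat − PEEP) = 513.31 / (13 − 5) = 513.31/8.0 = 64.164 mL/cmH2O.
τ = R × C = 8.182 × 0.06416 L/cmH2O = 0.525 s.
Fraction remaining at end-expiration = e^(−Te/τ) = e^(−0.72/0.525) = 0.2537 → 25.37%.

25.4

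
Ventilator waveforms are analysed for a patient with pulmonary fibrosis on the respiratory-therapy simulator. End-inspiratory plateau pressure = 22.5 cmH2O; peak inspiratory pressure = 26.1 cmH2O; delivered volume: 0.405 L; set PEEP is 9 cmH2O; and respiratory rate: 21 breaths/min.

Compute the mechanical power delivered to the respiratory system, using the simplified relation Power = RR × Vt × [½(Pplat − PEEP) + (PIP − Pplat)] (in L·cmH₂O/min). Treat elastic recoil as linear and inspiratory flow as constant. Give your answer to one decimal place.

88.0

Per-breath work = Vt × [½(Pplat−PEEP) + (PIP−Pplat)] = 0.405 × [0.5×13.5 + 3.6] = 0.405 × 10.35 = 4.192 L·cmH2O.
Power = 21 × 4.192 = 88.032 L·cmH2O/min.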